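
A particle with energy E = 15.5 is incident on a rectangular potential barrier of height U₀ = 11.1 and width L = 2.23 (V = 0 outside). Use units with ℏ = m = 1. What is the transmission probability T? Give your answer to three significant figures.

T = 0.954

E > U₀: inside the barrier k₂ = √(2m(E − U₀))/ℏ = 2.966, k₂L = 6.615.
T = [1 + U₀² sin²(k₂L) / (4E(E − U₀))]⁻¹ = 1/1.048 = 0.954.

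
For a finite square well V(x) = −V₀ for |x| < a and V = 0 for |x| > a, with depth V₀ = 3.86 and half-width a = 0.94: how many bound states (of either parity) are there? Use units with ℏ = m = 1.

N = 2

The dimensionless depth is z₀ = a√(2mV₀)/ℏ = 0.94 × √(7.720) = 2.612.
The even/odd transcendental equations gain one root per π/2 in z₀, giving N = 1 + ⌊2z₀/π⌋ = 1 + ⌊1.663⌋ = 2.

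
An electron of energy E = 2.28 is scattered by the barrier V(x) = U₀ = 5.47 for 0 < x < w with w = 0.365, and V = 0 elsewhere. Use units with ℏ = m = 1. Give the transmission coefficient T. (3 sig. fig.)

Since E < U₀ the interior solution is evanescent with decay constant κ = √(2m(U₀ − E))/ℏ = 2.526.
κw = 0.9219, sinh(κw) = 1.058.
The exact tunnelling result is T⁻¹ = 1 + U₀² sinh²(κw) / [4E(U₀ − E)] = 2.152, so T = 0.465.

T = 0.465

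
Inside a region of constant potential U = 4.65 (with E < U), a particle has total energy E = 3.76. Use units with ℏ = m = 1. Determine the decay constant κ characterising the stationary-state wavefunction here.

Since E < U the TISE in this region is ψ'' = κ²ψ with κ = √(2m(U − E))/ℏ.
κ = √(2 × 1 × 0.89) = 1.334.

κ = 1.33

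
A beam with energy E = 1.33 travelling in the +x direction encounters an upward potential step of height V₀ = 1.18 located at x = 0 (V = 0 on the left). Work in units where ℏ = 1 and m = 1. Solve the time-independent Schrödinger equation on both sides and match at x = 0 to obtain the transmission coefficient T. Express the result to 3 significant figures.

T = 0.753

The wavenumbers are k₁ = √(2mE)/ℏ = 1.631 on the left and k₂ = √(2m(E − V₀))/ℏ = 0.5477 on the right.
Matching ψ and ψ′ at x = 0 gives r = (k₁ − k₂)/(k₁ + k₂), so R = r² = 0.2472 and T = 1 − R = 0.7528.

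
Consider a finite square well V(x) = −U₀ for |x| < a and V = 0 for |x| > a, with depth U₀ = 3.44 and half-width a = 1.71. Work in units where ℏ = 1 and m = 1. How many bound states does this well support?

Define the well-strength parameter z₀ = (a/ℏ)√(2mU₀) = 1.71 × √(2·1·3.44) = 4.485.
The even/odd transcendental equations gain one root per π/2 in z₀, giving N = 1 + ⌊2z₀/π⌋ = 1 + ⌊2.855⌋ = 3.

N = 3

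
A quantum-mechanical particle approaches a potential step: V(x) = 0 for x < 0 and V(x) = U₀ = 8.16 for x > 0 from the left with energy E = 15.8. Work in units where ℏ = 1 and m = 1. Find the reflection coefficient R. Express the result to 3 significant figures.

The wavenumbers are k₁ = √(2mE)/ℏ = 5.621 on the left and k₂ = √(2m(E − U₀))/ℏ = 3.909 on the right.
Continuity of ψ and ψ′ at the step yields the reflection amplitude r = (k₁ − k₂)/(k₁ + k₂) = 0.1797; thus R = |r|² = 0.03229, T = 0.9677.

R = 0.0323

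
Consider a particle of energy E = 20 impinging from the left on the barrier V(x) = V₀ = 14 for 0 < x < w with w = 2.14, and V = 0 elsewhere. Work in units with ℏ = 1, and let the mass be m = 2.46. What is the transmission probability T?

T = 0.790

E > V₀: inside the barrier k₂ = √(2m(E − V₀))/ℏ = 5.433, k₂w = 11.63.
Matching at both interfaces gives T⁻¹ = 1 + V₀² sin²(k₂w) / [4E(E − V₀)] = 1.266, hence T = 0.790.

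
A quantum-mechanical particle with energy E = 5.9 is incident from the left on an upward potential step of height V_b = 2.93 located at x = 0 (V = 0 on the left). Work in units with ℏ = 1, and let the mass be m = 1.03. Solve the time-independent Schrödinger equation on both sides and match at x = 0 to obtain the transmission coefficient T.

The wavenumbers are k₁ = √(2mE)/ℏ = 3.486 on the left and k₂ = √(2m(E − V_b))/ℏ = 2.473 on the right.
Continuity of ψ and ψ′ at the step yields the reflection amplitude r = (k₁ − k₂)/(k₁ + k₂) = 0.1699; thus R = |r|² = 0.02888, T = 0.9711.

T = 0.971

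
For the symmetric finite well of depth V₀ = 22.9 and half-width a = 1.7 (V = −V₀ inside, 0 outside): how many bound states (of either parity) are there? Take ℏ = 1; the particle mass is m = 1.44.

Define the well-strength parameter z₀ = (a/ℏ)√(2mV₀) = 1.7 × √(2·1.44·22.9) = 13.81.
The even/odd transcendental equations gain one root per π/2 in z₀, giving N = 1 + ⌊2z₀/π⌋ = 1 + ⌊8.789⌋ = 9.

N = 9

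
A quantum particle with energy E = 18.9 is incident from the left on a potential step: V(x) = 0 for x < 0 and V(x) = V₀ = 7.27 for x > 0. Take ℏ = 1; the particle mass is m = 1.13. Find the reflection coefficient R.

The wavenumbers are k₁ = √(2mE)/ℏ = 6.536 on the left and k₂ = √(2m(E − V₀))/ℏ = 5.127 on the right.
Matching ψ and ψ′ at x = 0 gives r = (k₁ − k₂)/(k₁ + k₂), so R = r² = 0.01459 and T = 1 − R = 0.9854.

R = 0.0146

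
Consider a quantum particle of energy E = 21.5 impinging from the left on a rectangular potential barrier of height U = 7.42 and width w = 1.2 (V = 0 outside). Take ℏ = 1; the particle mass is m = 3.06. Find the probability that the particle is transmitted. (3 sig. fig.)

T = 0.957

Above the barrier the interior wavenumber is k₂ = √(2m(E − U))/ℏ = 9.283, giving phase k₂w = 11.14.
T = [1 + U² sin²(k₂w) / (4E(E − U))]⁻¹ = 1/1.045 = 0.957.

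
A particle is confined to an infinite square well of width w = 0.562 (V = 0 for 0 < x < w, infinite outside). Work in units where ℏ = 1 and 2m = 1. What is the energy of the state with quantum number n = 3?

The infinite-well eigenfunctions ψ_n = √(2/w) sin(nπx/w) vanish at both walls, giving E_n = n²π²ℏ²/(2mw²).
E_3 = 3² × π² / (2 × 0.5 × 0.562²) = 281.2.

E = 281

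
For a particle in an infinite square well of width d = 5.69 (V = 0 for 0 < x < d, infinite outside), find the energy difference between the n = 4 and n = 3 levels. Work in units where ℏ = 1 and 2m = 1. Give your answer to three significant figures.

ΔE = 2.13

E_n = n²π²ℏ²/(2md²), so ΔE = (4² − 3²) π²ℏ²/(2md²).
ΔE = 7 × π² / (2 × 0.5 × 5.69²) = 2.134.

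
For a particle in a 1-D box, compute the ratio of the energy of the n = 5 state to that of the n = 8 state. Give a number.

Since E_n ∝ n², the ratio is (5/8)² = 0.390625.

0.390625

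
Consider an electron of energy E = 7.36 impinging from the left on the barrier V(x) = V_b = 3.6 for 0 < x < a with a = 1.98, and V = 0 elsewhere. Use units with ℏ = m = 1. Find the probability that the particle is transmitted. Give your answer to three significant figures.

T = 0.938

Above the barrier the interior wavenumber is k₂ = √(2m(E − V_b))/ℏ = 2.742, giving phase k₂a = 5.430.
T = [1 + V_b² sin²(k₂a) / (4E(E − V_b))]⁻¹ = 1/1.066 = 0.938.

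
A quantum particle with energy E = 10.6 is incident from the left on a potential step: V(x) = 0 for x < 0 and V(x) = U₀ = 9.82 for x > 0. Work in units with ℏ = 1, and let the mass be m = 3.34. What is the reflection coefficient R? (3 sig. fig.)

R = 0.329

The wavenumbers are k₁ = √(2mE)/ℏ = 8.415 on the left and k₂ = √(2m(E − U₀))/ℏ = 2.283 on the right.
Continuity of ψ and ψ′ at the step yields the reflection amplitude r = (k₁ − k₂)/(k₁ + k₂) = 0.5732; thus R = |r|² = 0.3286, T = 0.6714.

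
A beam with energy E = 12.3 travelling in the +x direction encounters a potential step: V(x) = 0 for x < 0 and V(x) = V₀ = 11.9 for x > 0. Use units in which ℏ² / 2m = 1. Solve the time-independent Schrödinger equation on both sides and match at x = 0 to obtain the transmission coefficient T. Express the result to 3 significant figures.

T = 0.518

On each side the TISE gives plane waves with k = √(2m(E − V))/ℏ: k₁ = √(2·½·12.3) = 3.507, k₂ = √(2·½·0.4) = 0.6325.
Matching ψ and ψ′ at x = 0 gives r = (k₁ − k₂)/(k₁ + k₂), so R = r² = 0.4822 and T = 1 − R = 0.5178.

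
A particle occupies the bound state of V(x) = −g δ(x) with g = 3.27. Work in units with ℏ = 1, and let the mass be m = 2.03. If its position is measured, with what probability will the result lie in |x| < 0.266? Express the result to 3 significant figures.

P = 0.971

The normalised bound state is ψ = √κ e^{−κ|x|} with κ = mg/ℏ² = 6.638.
P(|x| < d) = ∫_{−d}^{d} κ e^{−2κ|x|} dx = 1 − e^{−2κd} = 1 − e^{−3.531} = 0.9707.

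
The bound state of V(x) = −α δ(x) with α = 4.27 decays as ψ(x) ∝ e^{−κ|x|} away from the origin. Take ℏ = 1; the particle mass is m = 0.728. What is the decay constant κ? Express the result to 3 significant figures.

κ = 3.11

Integrating the TISE across x = 0 gives the cusp condition ψ'(0⁺) − ψ'(0⁻) = −(2mα/ℏ²)ψ(0).
With ψ ∝ e^{−κ|x|} this yields −2κ = −2mα/ℏ², so κ = mα/ℏ² = 3.109.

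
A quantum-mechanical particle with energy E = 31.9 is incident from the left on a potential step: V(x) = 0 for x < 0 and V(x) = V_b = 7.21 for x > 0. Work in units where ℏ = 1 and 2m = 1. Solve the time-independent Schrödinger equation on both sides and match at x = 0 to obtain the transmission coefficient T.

The wavenumbers are k₁ = √(2mE)/ℏ = 5.648 on the left and k₂ = √(2m(E − V_b))/ℏ = 4.969 on the right.
Continuity of ψ and ψ′ at the step yields the reflection amplitude r = (k₁ − k₂)/(k₁ + k₂) = 0.06396; thus R = |r|² = 0.004091, T = 0.9959.

T = 0.996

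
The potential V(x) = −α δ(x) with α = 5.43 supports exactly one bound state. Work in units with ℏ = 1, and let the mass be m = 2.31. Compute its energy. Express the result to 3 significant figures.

E = -34.1

For x ≠ 0 the bound state is ψ ∝ e^{−κ|x|}; integrating the TISE across the delta gives the cusp condition 2κ = 2mα/ℏ², so κ = 12.54.
Then E = −ℏ²κ²/(2m) = −mα²/(2ℏ²) = -34.06.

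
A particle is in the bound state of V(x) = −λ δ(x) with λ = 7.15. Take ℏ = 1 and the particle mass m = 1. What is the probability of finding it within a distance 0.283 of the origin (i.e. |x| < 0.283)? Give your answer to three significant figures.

The normalised bound state is ψ = √κ e^{−κ|x|} with κ = mλ/ℏ² = 7.150.
P(|x| < d) = ∫_{−d}^{d} κ e^{−2κ|x|} dx = 1 − e^{−2κd} = 1 − e^{−4.047} = 0.9825.

P = 0.983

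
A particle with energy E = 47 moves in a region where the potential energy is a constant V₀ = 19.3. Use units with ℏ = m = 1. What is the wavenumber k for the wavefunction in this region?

With E > V₀ the solution is oscillatory, ψ ∝ e^{±ikx} with k = √(2m(E − V₀))/ℏ.
k = √(2 × 1 × 27.7) = 7.443.

k = 7.44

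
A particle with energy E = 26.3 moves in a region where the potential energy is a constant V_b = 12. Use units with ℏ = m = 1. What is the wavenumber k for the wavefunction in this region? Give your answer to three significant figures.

With E > V_b the solution is oscillatory, ψ ∝ e^{±ikx} with k = √(2m(E − V_b))/ℏ.
k = √(2 × 1 × 14.3) = 5.348.

k = 5.35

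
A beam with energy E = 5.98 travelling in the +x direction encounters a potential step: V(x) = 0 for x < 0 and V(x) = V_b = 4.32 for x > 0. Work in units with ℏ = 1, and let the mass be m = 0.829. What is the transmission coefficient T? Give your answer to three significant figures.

T = 0.904

The wavenumbers are k₁ = √(2mE)/ℏ = 3.149 on the left and k₂ = √(2m(E − V_b))/ℏ = 1.659 on the right.
Continuity of ψ and ψ′ at the step yields the reflection amplitude r = (k₁ − k₂)/(k₁ + k₂) = 0.3099; thus R = |r|² = 0.09602, T = 0.9040.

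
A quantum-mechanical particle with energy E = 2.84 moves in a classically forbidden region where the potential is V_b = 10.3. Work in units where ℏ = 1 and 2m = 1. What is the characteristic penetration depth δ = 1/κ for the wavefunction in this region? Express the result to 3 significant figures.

δ = 0.366

Since E < V_b the TISE in this region is ψ'' = κ²ψ with κ = √(2m(V_b − E))/ℏ.
κ = √(2 × 0.5 × 7.46) = 2.731. The penetration depth is δ = 1/κ = 0.366.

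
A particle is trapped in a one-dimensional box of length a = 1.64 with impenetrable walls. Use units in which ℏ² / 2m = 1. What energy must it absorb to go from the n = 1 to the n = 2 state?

ΔE = 11.0

E_n = n²π²ℏ²/(2ma²), so ΔE = (2² − 1²) π²ℏ²/(2ma²).
ΔE = 3 × π² / (2 × 0.5 × 1.64²) = 11.01.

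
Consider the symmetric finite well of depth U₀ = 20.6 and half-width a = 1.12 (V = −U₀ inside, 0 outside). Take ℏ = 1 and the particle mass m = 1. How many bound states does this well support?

The dimensionless depth is z₀ = a√(2mU₀)/ℏ = 1.12 × √(41.20) = 7.189.
A new bound state (alternating even/odd) appears each time z₀ passes a multiple of π/2, so N = ⌊2z₀/π⌋ + 1 = ⌊4.577⌋ + 1 = 5.

N = 5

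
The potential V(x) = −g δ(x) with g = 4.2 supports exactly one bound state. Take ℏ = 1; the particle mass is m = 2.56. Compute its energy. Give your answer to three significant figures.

For x ≠ 0 the bound state is ψ ∝ e^{−κ|x|}; integrating the TISE across the delta gives the cusp condition 2κ = 2mg/ℏ², so κ = 10.75.
Then E = −ℏ²κ²/(2m) = −mg²/(2ℏ²) = -22.58.

E = -22.6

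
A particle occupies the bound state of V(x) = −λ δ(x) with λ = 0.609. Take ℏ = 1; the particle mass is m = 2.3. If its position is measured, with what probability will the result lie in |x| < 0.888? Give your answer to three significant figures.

P = 0.917

The normalised bound state is ψ = √κ e^{−κ|x|} with κ = mλ/ℏ² = 1.401.
P(|x| < d) = ∫_{−d}^{d} κ e^{−2κ|x|} dx = 1 − e^{−2κd} = 1 − e^{−2.488} = 0.9169.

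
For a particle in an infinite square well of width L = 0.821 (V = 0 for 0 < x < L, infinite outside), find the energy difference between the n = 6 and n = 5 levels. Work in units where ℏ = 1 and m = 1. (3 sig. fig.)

ΔE = 80.5

E_n = n²π²ℏ²/(2mL²), so ΔE = (6² − 5²) π²ℏ²/(2mL²).
ΔE = 11 × π² / (2 × 1 × 0.821²) = 80.53.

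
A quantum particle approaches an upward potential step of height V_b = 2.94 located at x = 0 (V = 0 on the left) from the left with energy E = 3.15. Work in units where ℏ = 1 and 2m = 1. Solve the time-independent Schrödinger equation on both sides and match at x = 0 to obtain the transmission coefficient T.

On each side the TISE gives plane waves with k = √(2m(E − V))/ℏ: k₁ = √(2·½·3.15) = 1.775, k₂ = √(2·½·0.21) = 0.4583.
Continuity of ψ and ψ′ at the step yields the reflection amplitude r = (k₁ − k₂)/(k₁ + k₂) = 0.5896; thus R = |r|² = 0.3476, T = 0.6524.

T = 0.652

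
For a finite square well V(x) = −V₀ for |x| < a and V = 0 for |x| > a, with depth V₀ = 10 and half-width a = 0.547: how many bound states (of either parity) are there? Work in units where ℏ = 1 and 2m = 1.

Define the well-strength parameter z₀ = (a/ℏ)√(2mV₀) = 0.547 × √(2·0.5·10) = 1.730.
The even/odd transcendental equations gain one root per π/2 in z₀, giving N = 1 + ⌊2z₀/π⌋ = 1 + ⌊1.101⌋ = 2.

N = 2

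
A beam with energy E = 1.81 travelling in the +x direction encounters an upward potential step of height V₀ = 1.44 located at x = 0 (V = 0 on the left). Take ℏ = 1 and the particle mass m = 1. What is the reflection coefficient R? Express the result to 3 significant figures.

R = 0.142

On each side the TISE gives plane waves with k = √(2m(E − V))/ℏ: k₁ = √(2·1·1.81) = 1.903, k₂ = √(2·1·0.37) = 0.8602.
Matching ψ and ψ′ at x = 0 gives r = (k₁ − k₂)/(k₁ + k₂), so R = r² = 0.1423 and T = 1 − R = 0.8577.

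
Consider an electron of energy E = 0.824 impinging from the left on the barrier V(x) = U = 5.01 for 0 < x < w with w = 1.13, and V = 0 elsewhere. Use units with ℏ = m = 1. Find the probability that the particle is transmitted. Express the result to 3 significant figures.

T = 0.00318

Since E < U the interior solution is evanescent with decay constant κ = √(2m(U − E))/ℏ = 2.893.
κw = 3.270, sinh(κw) = 13.13.
Matching ψ, ψ′ at both faces gives T = [1 + U² sinh²(κw) / (4E(U − E))]⁻¹ = 1/314.7 = 0.00318.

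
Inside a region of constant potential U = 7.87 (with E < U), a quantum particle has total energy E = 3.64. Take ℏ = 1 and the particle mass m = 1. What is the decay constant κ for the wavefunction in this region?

κ = 2.91

Since E < U the TISE in this region is ψ'' = κ²ψ with κ = √(2m(U − E))/ℏ.
κ = √(2 × 1 × 4.23) = 2.909.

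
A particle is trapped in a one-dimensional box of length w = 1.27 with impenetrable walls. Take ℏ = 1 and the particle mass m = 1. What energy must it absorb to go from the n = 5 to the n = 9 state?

ΔE = 171

E_n = n²π²ℏ²/(2mw²), so ΔE = (9² − 5²) π²ℏ²/(2mw²).
ΔE = 56 × π² / (2 × 1 × 1.27²) = 171.3.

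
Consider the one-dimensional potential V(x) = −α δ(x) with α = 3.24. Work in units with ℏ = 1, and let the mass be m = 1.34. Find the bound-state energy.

E = -7.03

The bound state is ψ(x) = √κ e^{−κ|x|}. The derivative jump ψ'(0⁺) − ψ'(0⁻) = −(2mα/ℏ²)ψ(0) fixes κ = mα/ℏ² = 4.342.
Then E = −ℏ²κ²/(2m) = −mα²/(2ℏ²) = -7.033.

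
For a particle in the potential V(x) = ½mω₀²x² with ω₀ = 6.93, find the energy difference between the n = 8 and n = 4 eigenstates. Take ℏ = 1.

ΔE = 27.7

E_n = ℏω₀(n + ½), so ΔE = (8 − 4) ℏω₀ = 4 × 6.93 = 27.72.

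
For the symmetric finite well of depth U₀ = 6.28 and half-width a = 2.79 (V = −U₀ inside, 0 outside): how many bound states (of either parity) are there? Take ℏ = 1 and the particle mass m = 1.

N = 7

The dimensionless depth is z₀ = a√(2mU₀)/ℏ = 2.79 × √(12.56) = 9.888.
The even/odd transcendental equations gain one root per π/2 in z₀, giving N = 1 + ⌊2z₀/π⌋ = 1 + ⌊6.295⌋ = 7.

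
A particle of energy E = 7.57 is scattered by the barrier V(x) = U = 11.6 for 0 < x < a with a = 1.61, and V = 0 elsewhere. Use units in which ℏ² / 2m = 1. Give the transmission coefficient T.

Since E < U the interior solution is evanescent with decay constant κ = √(2m(U − E))/ℏ = 2.007.
κa = 3.232, sinh(κa) = 12.65.
The exact tunnelling result is T⁻¹ = 1 + U² sinh²(κa) / [4E(U − E)] = 177.3, so T = 0.00564.

T = 0.00564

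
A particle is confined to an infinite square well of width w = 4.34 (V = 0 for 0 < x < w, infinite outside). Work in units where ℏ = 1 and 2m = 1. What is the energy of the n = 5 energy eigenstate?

The infinite-well eigenfunctions ψ_n = √(2/w) sin(nπx/w) vanish at both walls, giving E_n = n²π²ℏ²/(2mw²).
E_5 = 5² × π² / (2 × 0.5 × 4.34²) = 13.10.

E = 13.1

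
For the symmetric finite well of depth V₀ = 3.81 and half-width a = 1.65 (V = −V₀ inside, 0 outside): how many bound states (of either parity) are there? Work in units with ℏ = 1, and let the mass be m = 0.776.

N = 3

Define the well-strength parameter z₀ = (a/ℏ)√(2mV₀) = 1.65 × √(2·0.776·3.81) = 4.012.
A new bound state (alternating even/odd) appears each time z₀ passes a multiple of π/2, so N = ⌊2z₀/π⌋ + 1 = ⌊2.554⌋ + 1 = 3.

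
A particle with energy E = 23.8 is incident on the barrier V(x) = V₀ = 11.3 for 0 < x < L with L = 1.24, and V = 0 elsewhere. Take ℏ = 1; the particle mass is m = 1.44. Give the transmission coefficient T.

Above the barrier the interior wavenumber is k₂ = √(2m(E − V₀))/ℏ = 6.000, giving phase k₂L = 7.440.
T = [1 + V₀² sin²(k₂L) / (4E(E − V₀))]⁻¹ = 1/1.090 = 0.917.

T = 0.917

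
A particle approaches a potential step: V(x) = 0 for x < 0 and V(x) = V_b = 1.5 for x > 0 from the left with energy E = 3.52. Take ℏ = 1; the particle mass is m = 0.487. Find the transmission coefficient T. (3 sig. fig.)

The wavenumbers are k₁ = √(2mE)/ℏ = 1.852 on the left and k₂ = √(2m(E − V_b))/ℏ = 1.403 on the right.
Matching ψ and ψ′ at x = 0 gives r = (k₁ − k₂)/(k₁ + k₂), so R = r² = 0.01903 and T = 1 − R = 0.9810.

T = 0.981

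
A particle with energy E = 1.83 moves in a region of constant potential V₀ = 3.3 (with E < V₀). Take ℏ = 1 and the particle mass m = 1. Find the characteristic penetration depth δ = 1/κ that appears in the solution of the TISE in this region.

δ = 0.583

Since E < V₀ the TISE in this region is ψ'' = κ²ψ with κ = √(2m(V₀ − E))/ℏ.
κ = √(2 × 1 × 1.47) = 1.715. The penetration depth is δ = 1/κ = 0.583.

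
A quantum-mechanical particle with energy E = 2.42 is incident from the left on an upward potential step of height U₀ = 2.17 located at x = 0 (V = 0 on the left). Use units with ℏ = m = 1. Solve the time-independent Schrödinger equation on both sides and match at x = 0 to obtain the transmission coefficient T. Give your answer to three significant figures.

T = 0.736

On each side the TISE gives plane waves with k = √(2m(E − V))/ℏ: k₁ = √(2·1·2.42) = 2.200, k₂ = √(2·1·0.25) = 0.7071.
Continuity of ψ and ψ′ at the step yields the reflection amplitude r = (k₁ − k₂)/(k₁ + k₂) = 0.5135; thus R = |r|² = 0.2637, T = 0.7363.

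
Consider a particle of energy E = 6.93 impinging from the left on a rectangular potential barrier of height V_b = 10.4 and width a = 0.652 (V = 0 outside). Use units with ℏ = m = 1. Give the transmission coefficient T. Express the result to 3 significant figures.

T = 0.109

E < V_b: inside the barrier ψ ∝ e^{±κx} with κ = √(2m(V_b − E))/ℏ = 2.634.
κa = 1.718, sinh(κa) = 2.696.
Matching ψ, ψ′ at both faces gives T = [1 + V_b² sinh²(κa) / (4E(V_b − E))]⁻¹ = 1/9.172 = 0.109.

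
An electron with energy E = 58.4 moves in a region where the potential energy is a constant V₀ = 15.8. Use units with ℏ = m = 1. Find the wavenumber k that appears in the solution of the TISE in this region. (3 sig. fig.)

k = 9.23

With E > V₀ the solution is oscillatory, ψ ∝ e^{±ikx} with k = √(2m(E − V₀))/ℏ.
k = √(2 × 1 × 42.6) = 9.230.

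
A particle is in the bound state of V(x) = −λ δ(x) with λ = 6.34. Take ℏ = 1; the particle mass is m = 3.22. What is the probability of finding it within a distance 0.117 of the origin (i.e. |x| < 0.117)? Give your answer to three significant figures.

The normalised bound state is ψ = √κ e^{−κ|x|} with κ = mλ/ℏ² = 20.41.
P(|x| < d) = ∫_{−d}^{d} κ e^{−2κ|x|} dx = 1 − e^{−2κd} = 1 − e^{−4.777} = 0.9916.

P = 0.992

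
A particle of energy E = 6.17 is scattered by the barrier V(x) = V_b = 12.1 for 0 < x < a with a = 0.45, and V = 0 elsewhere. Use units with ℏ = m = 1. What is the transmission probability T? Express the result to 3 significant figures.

T = 0.165

E < V_b: inside the barrier ψ ∝ e^{±κx} with κ = √(2m(V_b − E))/ℏ = 3.444.
κa = 1.550, sinh(κa) = 2.249.
Matching ψ, ψ′ at both faces gives T = [1 + V_b² sinh²(κa) / (4E(V_b − E))]⁻¹ = 1/6.060 = 0.165.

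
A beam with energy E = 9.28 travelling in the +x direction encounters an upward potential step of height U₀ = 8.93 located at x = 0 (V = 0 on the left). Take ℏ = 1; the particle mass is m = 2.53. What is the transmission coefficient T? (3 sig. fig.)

T = 0.545

On each side the TISE gives plane waves with k = √(2m(E − V))/ℏ: k₁ = √(2·2.53·9.28) = 6.853, k₂ = √(2·2.53·0.35) = 1.331.
Matching ψ and ψ′ at x = 0 gives r = (k₁ − k₂)/(k₁ + k₂), so R = r² = 0.4553 and T = 1 − R = 0.5447.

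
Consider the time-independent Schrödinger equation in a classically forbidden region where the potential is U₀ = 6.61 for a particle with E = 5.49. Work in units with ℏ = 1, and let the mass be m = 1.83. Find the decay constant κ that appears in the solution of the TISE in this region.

κ = 2.02

Since E < U₀ the TISE in this region is ψ'' = κ²ψ with κ = √(2m(U₀ − E))/ℏ.
κ = √(2 × 1.83 × 1.12) = 2.025.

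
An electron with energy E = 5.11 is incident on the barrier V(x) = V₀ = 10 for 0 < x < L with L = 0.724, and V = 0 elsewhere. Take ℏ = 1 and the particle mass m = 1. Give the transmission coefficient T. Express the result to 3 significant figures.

T = 0.0423

E < V₀: inside the barrier ψ ∝ e^{±κx} with κ = √(2m(V₀ − E))/ℏ = 3.127.
κL = 2.264, sinh(κL) = 4.760.
The exact tunnelling result is T⁻¹ = 1 + V₀² sinh²(κL) / [4E(V₀ − E)] = 23.66, so T = 0.0423.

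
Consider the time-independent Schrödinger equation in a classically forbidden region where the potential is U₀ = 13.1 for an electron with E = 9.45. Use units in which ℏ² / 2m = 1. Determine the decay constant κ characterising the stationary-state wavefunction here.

κ = 1.91

Since E < U₀ the TISE in this region is ψ'' = κ²ψ with κ = √(2m(U₀ − E))/ℏ.
κ = √(2 × 0.5 × 3.65) = 1.910.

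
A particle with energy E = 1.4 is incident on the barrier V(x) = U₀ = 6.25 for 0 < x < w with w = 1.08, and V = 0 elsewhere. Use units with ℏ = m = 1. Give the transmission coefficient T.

E < U₀: inside the barrier ψ ∝ e^{±κx} with κ = √(2m(U₀ − E))/ℏ = 3.114.
κw = 3.364, sinh(κw) = 14.43.
The exact tunnelling result is T⁻¹ = 1 + U₀² sinh²(κw) / [4E(U₀ − E)] = 300.5, so T = 0.00333.

T = 0.00333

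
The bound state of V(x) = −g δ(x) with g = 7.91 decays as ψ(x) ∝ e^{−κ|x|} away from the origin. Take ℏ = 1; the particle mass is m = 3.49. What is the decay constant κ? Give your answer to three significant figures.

κ = 27.6

Integrating the TISE across x = 0 gives the cusp condition ψ'(0⁺) − ψ'(0⁻) = −(2mg/ℏ²)ψ(0).
With ψ ∝ e^{−κ|x|} this yields −2κ = −2mg/ℏ², so κ = mg/ℏ² = 27.61.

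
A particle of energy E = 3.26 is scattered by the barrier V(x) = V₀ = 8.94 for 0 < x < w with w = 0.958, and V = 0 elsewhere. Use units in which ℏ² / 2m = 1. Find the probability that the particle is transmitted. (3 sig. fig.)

E < V₀: inside the barrier ψ ∝ e^{±κx} with κ = √(2m(V₀ − E))/ℏ = 2.383.
κw = 2.283, sinh(κw) = 4.853.
Matching ψ, ψ′ at both faces gives T = [1 + V₀² sinh²(κw) / (4E(V₀ − E))]⁻¹ = 1/26.41 = 0.0379.

T = 0.0379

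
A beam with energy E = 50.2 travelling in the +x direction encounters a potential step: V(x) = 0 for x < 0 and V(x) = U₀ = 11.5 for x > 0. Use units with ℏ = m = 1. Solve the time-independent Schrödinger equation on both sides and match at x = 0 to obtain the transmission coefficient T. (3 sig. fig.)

T = 0.996

The wavenumbers are k₁ = √(2mE)/ℏ = 10.02 on the left and k₂ = √(2m(E − U₀))/ℏ = 8.798 on the right.
Continuity of ψ and ψ′ at the step yields the reflection amplitude r = (k₁ − k₂)/(k₁ + k₂) = 0.06495; thus R = |r|² = 0.004219, T = 0.9958.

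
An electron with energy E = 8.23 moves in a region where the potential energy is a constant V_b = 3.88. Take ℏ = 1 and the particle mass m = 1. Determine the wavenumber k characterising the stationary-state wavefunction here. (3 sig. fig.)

With E > V_b the solution is oscillatory, ψ ∝ e^{±ikx} with k = √(2m(E − V_b))/ℏ.
k = √(2 × 1 × 4.35) = 2.950.

k = 2.95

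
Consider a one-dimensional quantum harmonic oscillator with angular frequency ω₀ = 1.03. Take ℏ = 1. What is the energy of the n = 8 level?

E = 8.76

Using E_n = (n + ½)ℏω₀: E_8 = 8.5 × 1.03 = 8.755.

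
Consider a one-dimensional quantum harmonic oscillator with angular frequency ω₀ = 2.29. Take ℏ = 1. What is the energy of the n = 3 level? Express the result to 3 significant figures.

E = 8.02

Using E_n = (n + ½)ℏω₀: E_3 = 3.5 × 2.29 = 8.015.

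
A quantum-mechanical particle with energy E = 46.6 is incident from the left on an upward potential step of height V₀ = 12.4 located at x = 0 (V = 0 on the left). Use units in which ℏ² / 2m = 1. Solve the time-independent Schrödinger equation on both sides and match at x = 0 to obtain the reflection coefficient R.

On each side the TISE gives plane waves with k = √(2m(E − V))/ℏ: k₁ = √(2·½·46.6) = 6.826, k₂ = √(2·½·34.2) = 5.848.
Continuity of ψ and ψ′ at the step yields the reflection amplitude r = (k₁ − k₂)/(k₁ + k₂) = 0.07719; thus R = |r|² = 0.005958, T = 0.9940.

R = 0.00596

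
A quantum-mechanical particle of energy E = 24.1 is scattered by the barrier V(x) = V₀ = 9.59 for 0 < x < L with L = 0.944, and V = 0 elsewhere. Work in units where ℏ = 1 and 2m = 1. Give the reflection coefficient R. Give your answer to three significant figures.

E > V₀: inside the barrier k₂ = √(2m(E − V₀))/ℏ = 3.809, k₂L = 3.596.
T = [1 + V₀² sin²(k₂L) / (4E(E − V₀))]⁻¹ = 1/1.013 = 0.987.
R = 1 − T = 0.0125.

R = 0.0125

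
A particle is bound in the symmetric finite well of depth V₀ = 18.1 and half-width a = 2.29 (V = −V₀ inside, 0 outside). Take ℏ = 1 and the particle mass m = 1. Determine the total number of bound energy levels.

N = 9

Define the well-strength parameter z₀ = (a/ℏ)√(2mV₀) = 2.29 × √(2·1·18.1) = 13.78.
A new bound state (alternating even/odd) appears each time z₀ passes a multiple of π/2, so N = ⌊2z₀/π⌋ + 1 = ⌊8.771⌋ + 1 = 9.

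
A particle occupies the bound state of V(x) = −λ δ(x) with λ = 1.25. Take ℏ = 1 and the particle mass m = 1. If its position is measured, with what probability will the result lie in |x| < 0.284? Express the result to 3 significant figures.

P = 0.508

The normalised bound state is ψ = √κ e^{−κ|x|} with κ = mλ/ℏ² = 1.250.
P(|x| < d) = ∫_{−d}^{d} κ e^{−2κ|x|} dx = 1 − e^{−2κd} = 1 − e^{−0.7100} = 0.5084.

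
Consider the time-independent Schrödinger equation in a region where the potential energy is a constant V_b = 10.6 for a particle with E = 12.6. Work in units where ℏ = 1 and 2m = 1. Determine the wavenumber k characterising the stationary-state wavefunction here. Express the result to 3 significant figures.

k = 1.41

With E > V_b the solution is oscillatory, ψ ∝ e^{±ikx} with k = √(2m(E − V_b))/ℏ.
k = √(2 × 0.5 × 2) = 1.414.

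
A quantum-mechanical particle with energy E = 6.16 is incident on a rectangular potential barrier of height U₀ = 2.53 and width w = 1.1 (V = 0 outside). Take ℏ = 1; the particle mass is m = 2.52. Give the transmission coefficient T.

T = 0.933

E > U₀: inside the barrier k₂ = √(2m(E − U₀))/ℏ = 4.277, k₂w = 4.705.
Matching at both interfaces gives T⁻¹ = 1 + U₀² sin²(k₂w) / [4E(E − U₀)] = 1.072, hence T = 0.933.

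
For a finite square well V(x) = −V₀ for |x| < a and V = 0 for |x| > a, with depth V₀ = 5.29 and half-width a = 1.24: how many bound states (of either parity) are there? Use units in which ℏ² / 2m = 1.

Define the well-strength parameter z₀ = (a/ℏ)√(2mV₀) = 1.24 × √(2·0.5·5.29) = 2.852.
The even/odd transcendental equations gain one root per π/2 in z₀, giving N = 1 + ⌊2z₀/π⌋ = 1 + ⌊1.816⌋ = 2.

N = 2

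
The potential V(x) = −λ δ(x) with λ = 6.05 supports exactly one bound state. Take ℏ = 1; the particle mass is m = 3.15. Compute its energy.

E = -57.6

For x ≠ 0 the bound state is ψ ∝ e^{−κ|x|}; integrating the TISE across the delta gives the cusp condition 2κ = 2mλ/ℏ², so κ = 19.06.
Then E = −ℏ²κ²/(2m) = −mλ²/(2ℏ²) = -57.65.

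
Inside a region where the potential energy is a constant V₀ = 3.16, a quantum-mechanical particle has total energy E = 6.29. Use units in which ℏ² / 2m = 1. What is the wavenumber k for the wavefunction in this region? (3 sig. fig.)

With E > V₀ the solution is oscillatory, ψ ∝ e^{±ikx} with k = √(2m(E − V₀))/ℏ.
k = √(2 × 0.5 × 3.13) = 1.769.

k = 1.77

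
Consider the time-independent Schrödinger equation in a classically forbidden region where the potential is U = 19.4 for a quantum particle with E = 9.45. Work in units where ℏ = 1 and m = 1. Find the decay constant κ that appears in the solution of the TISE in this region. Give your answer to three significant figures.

Since E < U the TISE in this region is ψ'' = κ²ψ with κ = √(2m(U − E))/ℏ.
κ = √(2 × 1 × 9.95) = 4.461.

κ = 4.46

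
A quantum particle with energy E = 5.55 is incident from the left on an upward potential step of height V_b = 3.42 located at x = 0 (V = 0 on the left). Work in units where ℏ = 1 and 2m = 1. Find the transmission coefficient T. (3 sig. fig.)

On each side the TISE gives plane waves with k = √(2m(E − V))/ℏ: k₁ = √(2·½·5.55) = 2.356, k₂ = √(2·½·2.13) = 1.459.
Continuity of ψ and ψ′ at the step yields the reflection amplitude r = (k₁ − k₂)/(k₁ + k₂) = 0.2349; thus R = |r|² = 0.05520, T = 0.9448.

T = 0.945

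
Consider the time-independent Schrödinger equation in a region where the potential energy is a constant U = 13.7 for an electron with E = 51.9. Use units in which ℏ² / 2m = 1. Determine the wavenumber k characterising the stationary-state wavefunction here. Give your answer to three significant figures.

With E > U the solution is oscillatory, ψ ∝ e^{±ikx} with k = √(2m(E − U))/ℏ.
k = √(2 × 0.5 × 38.2) = 6.181.

k = 6.18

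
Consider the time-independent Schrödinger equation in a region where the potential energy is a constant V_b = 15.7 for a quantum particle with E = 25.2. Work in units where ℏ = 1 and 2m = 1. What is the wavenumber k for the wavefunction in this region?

k = 3.08

With E > V_b the solution is oscillatory, ψ ∝ e^{±ikx} with k = √(2m(E − V_b))/ℏ.
k = √(2 × 0.5 × 9.5) = 3.082.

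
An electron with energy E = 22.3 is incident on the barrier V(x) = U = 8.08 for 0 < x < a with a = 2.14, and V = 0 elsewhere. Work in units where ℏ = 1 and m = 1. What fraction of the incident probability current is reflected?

E > U: inside the barrier k₂ = √(2m(E − U))/ℏ = 5.333, k₂a = 11.41.
Matching at both interfaces gives T⁻¹ = 1 + U² sin²(k₂a) / [4E(E − U)] = 1.043, hence T = 0.959.
R = 1 − T = 0.0413.

R = 0.0413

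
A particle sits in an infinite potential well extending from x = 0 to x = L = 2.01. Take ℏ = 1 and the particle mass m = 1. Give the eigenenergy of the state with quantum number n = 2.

E = 4.89

Requiring ψ(0) = ψ(L) = 0 quantises k = nπ/L, hence E_n = ℏ²k²/2m = n²π²ℏ²/(2mL²).
E_2 = 2² × π² / (2 × 1 × 2.01²) = 4.886.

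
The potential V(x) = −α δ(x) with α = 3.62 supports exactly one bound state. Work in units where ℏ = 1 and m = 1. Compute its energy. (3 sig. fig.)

E = -6.55

The bound state is ψ(x) = √κ e^{−κ|x|}. The derivative jump ψ'(0⁺) − ψ'(0⁻) = −(2mα/ℏ²)ψ(0) fixes κ = mα/ℏ² = 3.620.
Then E = −ℏ²κ²/(2m) = −mα²/(2ℏ²) = -6.552.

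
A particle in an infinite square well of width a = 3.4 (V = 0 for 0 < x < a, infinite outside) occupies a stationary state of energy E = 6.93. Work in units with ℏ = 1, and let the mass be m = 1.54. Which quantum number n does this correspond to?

From E_n = n²π²ℏ²/(2ma²) invert to n = √(2ma²E)/(πℏ).
n = (3.4/π) × √(2 × 1.54 × 6.93) = 5.000 → n = 5.

n = 5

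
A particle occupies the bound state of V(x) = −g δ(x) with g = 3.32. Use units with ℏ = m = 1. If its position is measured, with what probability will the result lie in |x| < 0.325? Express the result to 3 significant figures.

The normalised bound state is ψ = √κ e^{−κ|x|} with κ = mg/ℏ² = 3.320.
P(|x| < d) = ∫_{−d}^{d} κ e^{−2κ|x|} dx = 1 − e^{−2κd} = 1 − e^{−2.158} = 0.8844.

P = 0.884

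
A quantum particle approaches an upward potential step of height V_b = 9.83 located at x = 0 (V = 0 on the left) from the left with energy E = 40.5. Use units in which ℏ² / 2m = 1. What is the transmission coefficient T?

T = 0.995

On each side the TISE gives plane waves with k = √(2m(E − V))/ℏ: k₁ = √(2·½·40.5) = 6.364, k₂ = √(2·½·30.67) = 5.538.
Continuity of ψ and ψ′ at the step yields the reflection amplitude r = (k₁ − k₂)/(k₁ + k₂) = 0.06939; thus R = |r|² = 0.004815, T = 0.9952.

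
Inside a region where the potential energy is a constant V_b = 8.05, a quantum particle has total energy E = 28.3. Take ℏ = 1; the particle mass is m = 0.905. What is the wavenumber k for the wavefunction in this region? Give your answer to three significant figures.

With E > V_b the solution is oscillatory, ψ ∝ e^{±ikx} with k = √(2m(E − V_b))/ℏ.
k = √(2 × 0.905 × 20.25) = 6.054.

k = 6.05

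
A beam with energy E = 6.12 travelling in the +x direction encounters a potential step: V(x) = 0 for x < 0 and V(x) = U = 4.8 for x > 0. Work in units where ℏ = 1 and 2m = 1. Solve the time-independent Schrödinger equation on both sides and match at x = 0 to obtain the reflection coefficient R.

On each side the TISE gives plane waves with k = √(2m(E − V))/ℏ: k₁ = √(2·½·6.12) = 2.474, k₂ = √(2·½·1.32) = 1.149.
Continuity of ψ and ψ′ at the step yields the reflection amplitude r = (k₁ − k₂)/(k₁ + k₂) = 0.3657; thus R = |r|² = 0.1338, T = 0.8662.

R = 0.134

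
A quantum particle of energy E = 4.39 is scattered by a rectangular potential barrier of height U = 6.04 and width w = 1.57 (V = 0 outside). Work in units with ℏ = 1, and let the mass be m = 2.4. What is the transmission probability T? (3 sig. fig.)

Since E < U the interior solution is evanescent with decay constant κ = √(2m(U − E))/ℏ = 2.814.
κw = 4.418, sinh(κw) = 41.47.
The exact tunnelling result is T⁻¹ = 1 + U² sinh²(κw) / [4E(U − E)] = 2167, so T = 0.000461.

T = 0.000461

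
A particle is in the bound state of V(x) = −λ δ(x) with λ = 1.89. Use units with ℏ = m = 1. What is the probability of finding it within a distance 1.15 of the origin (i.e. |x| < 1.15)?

P = 0.987

The normalised bound state is ψ = √κ e^{−κ|x|} with κ = mλ/ℏ² = 1.890.
P(|x| < d) = ∫_{−d}^{d} κ e^{−2κ|x|} dx = 1 − e^{−2κd} = 1 − e^{−4.347} = 0.9871.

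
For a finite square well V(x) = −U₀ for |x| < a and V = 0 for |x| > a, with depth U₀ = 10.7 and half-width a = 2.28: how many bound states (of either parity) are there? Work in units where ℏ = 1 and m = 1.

N = 7

Define the well-strength parameter z₀ = (a/ℏ)√(2mU₀) = 2.28 × √(2·1·10.7) = 10.55.
The even/odd transcendental equations gain one root per π/2 in z₀, giving N = 1 + ⌊2z₀/π⌋ = 1 + ⌊6.715⌋ = 7.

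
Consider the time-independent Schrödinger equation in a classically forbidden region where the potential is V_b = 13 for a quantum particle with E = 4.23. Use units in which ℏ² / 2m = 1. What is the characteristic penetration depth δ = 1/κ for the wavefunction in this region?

δ = 0.338

Since E < V_b the TISE in this region is ψ'' = κ²ψ with κ = √(2m(V_b − E))/ℏ.
κ = √(2 × 0.5 × 8.77) = 2.961. The penetration depth is δ = 1/κ = 0.338.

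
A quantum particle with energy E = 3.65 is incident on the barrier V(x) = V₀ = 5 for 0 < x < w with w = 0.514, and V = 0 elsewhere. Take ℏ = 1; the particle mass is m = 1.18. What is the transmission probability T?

E < V₀: inside the barrier ψ ∝ e^{±κx} with κ = √(2m(V₀ − E))/ℏ = 1.785.
κw = 0.9175, sinh(κw) = 1.052.
Matching ψ, ψ′ at both faces gives T = [1 + V₀² sinh²(κw) / (4E(V₀ − E))]⁻¹ = 1/2.403 = 0.416.

T = 0.416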